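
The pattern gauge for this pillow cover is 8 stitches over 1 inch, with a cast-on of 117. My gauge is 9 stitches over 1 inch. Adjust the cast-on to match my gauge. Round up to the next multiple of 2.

Scale factor = 9 / 8 = 1.125.
117 × 9 / 8 = 131.62 sts.
→ 132 sts.

132 stitches.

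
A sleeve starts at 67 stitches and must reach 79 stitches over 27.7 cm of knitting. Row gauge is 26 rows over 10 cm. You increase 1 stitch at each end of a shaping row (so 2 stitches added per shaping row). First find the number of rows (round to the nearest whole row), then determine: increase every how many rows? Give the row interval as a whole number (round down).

Increase every 12th row.

Rows = 27.7 × 2.6 = 72.0 → 72 rows.
Stitches to add: 12 → 6 shaping rows (at 2 st each).
72 / 6 = 12.00 → every 12 rows.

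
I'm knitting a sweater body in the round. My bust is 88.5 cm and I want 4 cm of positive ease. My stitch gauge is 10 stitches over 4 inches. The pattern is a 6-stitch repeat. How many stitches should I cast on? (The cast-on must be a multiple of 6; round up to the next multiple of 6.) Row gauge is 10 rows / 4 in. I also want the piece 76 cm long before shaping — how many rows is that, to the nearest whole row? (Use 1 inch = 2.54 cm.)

Finished = 88.5 + 4 = 92.5 cm.
92.5 cm × 1/2.54 = 36.42 inches.
10/4 = 2.5 sts per in; 36.42 × 2.5 = 91.04 sts.
Next multiple of 6 → 96.
76 cm = 29.92 inches; × 2.5 = 74.80 → 75 rows.

Cast on 96 stitches; work 75 rows.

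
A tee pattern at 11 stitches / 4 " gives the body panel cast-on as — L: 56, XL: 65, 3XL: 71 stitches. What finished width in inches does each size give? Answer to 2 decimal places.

11/4 = 2.75 sts per in.
L: 56 / 2.75 = 20.364 → 20.36 in.
XL: 65 / 2.75 = 23.636 → 23.64 in.
3XL: 71 / 2.75 = 25.818 → 25.82 in.

L 20.36 inches; XL 23.64 inches; 3XL 25.82 inches.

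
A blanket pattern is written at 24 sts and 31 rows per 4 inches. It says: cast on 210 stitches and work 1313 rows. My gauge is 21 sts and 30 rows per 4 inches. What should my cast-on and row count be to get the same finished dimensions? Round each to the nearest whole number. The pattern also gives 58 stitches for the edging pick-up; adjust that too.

Cast on 184 stitches; work 1271 rows; edging pick-up 51 stitches.

Stitches: 210 × 21/24 = 183.75 → 184.
Rows: 1313 × 30/31 = 1270.65 → 1271.
edging pick-up: 58 × 21/24 = 50.75 → 51.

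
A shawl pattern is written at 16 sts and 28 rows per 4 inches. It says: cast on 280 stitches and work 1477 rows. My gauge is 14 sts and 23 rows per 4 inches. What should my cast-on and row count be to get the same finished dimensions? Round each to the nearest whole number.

Stitches: 280 × 14/16 = 245.00 → 245.
Rows: 1477 × 23/28 = 1213.25 → 1213.

Cast on 245 stitches; work 1213 rows.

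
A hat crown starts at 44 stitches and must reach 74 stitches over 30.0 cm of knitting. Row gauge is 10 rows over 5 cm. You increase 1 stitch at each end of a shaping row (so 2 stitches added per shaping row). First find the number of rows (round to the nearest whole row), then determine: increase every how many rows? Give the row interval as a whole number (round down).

Rows = 30.0 × 2 = 60.0 → 60 rows.
Stitches to add: 30 → 15 shaping rows (at 2 st each).
60 / 15 = 4.00 → every 4 rows.

Increase every 4th row.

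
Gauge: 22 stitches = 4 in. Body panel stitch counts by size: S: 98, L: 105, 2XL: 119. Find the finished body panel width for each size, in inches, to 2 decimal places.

22/4 = 5.5 sts per in.
S: 98 / 5.5 = 17.818 → 17.82 in.
L: 105 / 5.5 = 19.091 → 19.09 in.
2XL: 119 / 5.5 = 21.636 → 21.64 in.

S 17.82 inches; L 19.09 inches; 2XL 21.64 inches.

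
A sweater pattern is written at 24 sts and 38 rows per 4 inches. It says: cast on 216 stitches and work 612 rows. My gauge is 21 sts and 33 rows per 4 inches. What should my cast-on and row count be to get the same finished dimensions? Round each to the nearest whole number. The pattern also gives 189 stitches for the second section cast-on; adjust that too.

Cast on 189 stitches; work 531 rows; second section cast-on 165 stitches.

Stitches: 216 × 21/24 = 189.00 → 189.
Rows: 612 × 33/38 = 531.47 → 531.
second section cast-on: 189 × 21/24 = 165.38 → 165.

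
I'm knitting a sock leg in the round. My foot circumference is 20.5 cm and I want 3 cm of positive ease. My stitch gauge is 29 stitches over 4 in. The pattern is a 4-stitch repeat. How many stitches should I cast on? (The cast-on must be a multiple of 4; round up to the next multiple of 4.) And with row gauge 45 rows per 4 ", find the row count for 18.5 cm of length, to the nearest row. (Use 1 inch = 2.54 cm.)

Cast on 68 stitches; work 82 rows.

Finished = 20.5 + 3 = 23.5 cm.
23.5 cm × 1/2.54 = 9.25 inches.
29/4 = 7.25 sts per in; 9.25 × 7.25 = 67.08 sts.
Next multiple of 4 → 68.
18.5 cm = 7.28 inches; × 11.25 = 81.94 → 82 rows.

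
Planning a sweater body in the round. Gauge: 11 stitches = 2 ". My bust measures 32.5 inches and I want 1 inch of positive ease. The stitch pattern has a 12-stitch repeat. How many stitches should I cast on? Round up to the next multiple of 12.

CO 192 sts.

Finished = 32.5 + 1 = 33.5 inches.
11 / 2 = 5.5 sts/in.
33.5 × 5.5 = 184.25 sts.
Next multiple of 12: 192.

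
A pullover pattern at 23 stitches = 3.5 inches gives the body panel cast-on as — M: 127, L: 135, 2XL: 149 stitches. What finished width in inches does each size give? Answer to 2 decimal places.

23/3.5 = 6.571 sts per in.
M: 127 / 6.571 = 19.326 → 19.33 in.
L: 135 / 6.571 = 20.543 → 20.54 in.
2XL: 149 / 6.571 = 22.674 → 22.67 in.

M 19.33 inches; L 20.54 inches; 2XL 22.67 inches.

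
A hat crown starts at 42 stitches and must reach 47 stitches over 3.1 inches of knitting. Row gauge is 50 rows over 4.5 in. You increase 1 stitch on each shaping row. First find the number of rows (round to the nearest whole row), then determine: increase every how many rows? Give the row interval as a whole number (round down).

Rows = 3.1 × 11.111 = 34.4 → 34 rows.
Stitches to add: 5 → 5 shaping rows (at 1 st each).
34 / 5 = 6.80 → every 6 rows.

Increase every 6th row.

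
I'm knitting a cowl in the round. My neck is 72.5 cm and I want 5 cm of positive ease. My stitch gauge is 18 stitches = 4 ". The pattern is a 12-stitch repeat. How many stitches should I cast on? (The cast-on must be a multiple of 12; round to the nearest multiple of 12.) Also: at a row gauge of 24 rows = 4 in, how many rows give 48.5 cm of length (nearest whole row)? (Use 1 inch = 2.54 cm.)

Cast on 132 stitches; work 115 rows.

Finished = 72.5 + 5 = 77.5 cm.
77.5 cm × 1/2.54 = 30.51 inches.
18/4 = 4.5 sts per in; 30.51 × 4.5 = 137.30 sts.
Nearest multiple of 12 → 132.
48.5 cm = 19.09 inches; × 6 = 114.57 → 115 rows.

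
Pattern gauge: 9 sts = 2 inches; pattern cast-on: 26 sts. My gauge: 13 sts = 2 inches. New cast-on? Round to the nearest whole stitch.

38 stitches.

Scale factor = 13 / 9 = 1.444.
26 × 13 / 9 = 37.56 sts.
→ 38 sts.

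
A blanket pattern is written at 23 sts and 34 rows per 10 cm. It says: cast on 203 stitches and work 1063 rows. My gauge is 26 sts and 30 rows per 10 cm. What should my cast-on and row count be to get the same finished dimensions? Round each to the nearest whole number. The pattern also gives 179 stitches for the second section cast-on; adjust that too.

Cast on 229 stitches; work 938 rows; second section cast-on 202 stitches.

Stitches: 203 × 26/23 = 229.48 → 229.
Rows: 1063 × 30/34 = 937.94 → 938.
second section cast-on: 179 × 26/23 = 202.35 → 202.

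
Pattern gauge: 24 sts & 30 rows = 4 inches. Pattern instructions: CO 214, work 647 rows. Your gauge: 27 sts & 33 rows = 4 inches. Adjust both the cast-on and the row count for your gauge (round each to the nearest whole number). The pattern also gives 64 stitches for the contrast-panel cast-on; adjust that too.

Cast on 241 stitches; work 712 rows; contrast-panel cast-on 72 stitches.

Stitches: 214 × 27/24 = 240.75 → 241.
Rows: 647 × 33/30 = 711.70 → 712.
contrast-panel cast-on: 64 × 27/24 = 72.00 → 72.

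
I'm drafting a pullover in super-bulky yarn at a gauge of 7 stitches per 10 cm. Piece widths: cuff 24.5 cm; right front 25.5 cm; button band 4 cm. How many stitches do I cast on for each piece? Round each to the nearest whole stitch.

Rate = 7/10 = 0.7 sts per cm.
cuff: 24.5 × 0.7 = 17.15 → 17.
right front: 25.5 × 0.7 = 17.85 → 18.
button band: 4 × 0.7 = 2.80 → 3.

cuff 17; right front 18; button band 3.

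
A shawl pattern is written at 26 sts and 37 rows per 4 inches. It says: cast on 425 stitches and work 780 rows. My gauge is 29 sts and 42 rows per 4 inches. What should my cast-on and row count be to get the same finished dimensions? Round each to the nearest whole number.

Cast on 474 stitches; work 885 rows.

Stitches: 425 × 29/26 = 474.04 → 474.
Rows: 780 × 42/37 = 885.41 → 885.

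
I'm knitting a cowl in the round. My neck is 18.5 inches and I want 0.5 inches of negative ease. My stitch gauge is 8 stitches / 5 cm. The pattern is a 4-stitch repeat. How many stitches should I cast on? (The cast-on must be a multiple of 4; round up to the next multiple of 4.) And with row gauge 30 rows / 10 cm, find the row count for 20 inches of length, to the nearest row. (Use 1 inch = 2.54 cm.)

Cast on 76 stitches; work 152 rows.

Finished = 18.5 − 0.5 = 18 inches.
18 inches × 2.54 = 45.72 cm.
8/5 = 1.6 sts per cm; 45.72 × 1.6 = 73.15 sts.
Next multiple of 4 → 76.
20 inches = 50.80 cm; × 3 = 152.40 → 152 rows.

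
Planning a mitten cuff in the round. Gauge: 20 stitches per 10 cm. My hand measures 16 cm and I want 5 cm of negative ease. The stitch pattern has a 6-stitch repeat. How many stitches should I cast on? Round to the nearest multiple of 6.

CO 24 sts.

Finished = 16 − 5 = 11 cm.
20 / 10 = 2 sts/cm.
11 × 2 = 22.00 sts.
Nearest multiple of 6: 24.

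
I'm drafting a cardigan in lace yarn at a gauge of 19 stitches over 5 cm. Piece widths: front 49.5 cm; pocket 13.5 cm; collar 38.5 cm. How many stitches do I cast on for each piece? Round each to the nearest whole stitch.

Rate = 19/5 = 3.8 sts per cm.
front: 49.5 × 3.8 = 188.10 → 188.
pocket: 13.5 × 3.8 = 51.30 → 51.
collar: 38.5 × 3.8 = 146.30 → 146.

front 188; pocket 51; collar 146.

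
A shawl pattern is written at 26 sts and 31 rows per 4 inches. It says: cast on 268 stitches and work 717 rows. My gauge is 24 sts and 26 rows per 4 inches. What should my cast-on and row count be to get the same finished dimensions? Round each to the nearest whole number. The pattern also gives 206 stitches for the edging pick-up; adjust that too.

Cast on 247 stitches; work 601 rows; edging pick-up 190 stitches.

Stitches: 268 × 24/26 = 247.38 → 247.
Rows: 717 × 26/31 = 601.35 → 601.
edging pick-up: 206 × 24/26 = 190.15 → 190.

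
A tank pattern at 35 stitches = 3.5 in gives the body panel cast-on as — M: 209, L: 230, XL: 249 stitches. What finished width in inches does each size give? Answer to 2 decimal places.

35/3.5 = 10 sts per in.
M: 209 / 10 = 20.900 → 20.90 in.
L: 230 / 10 = 23.000 → 23.00 in.
XL: 249 / 10 = 24.900 → 24.90 in.

M 20.90 inches; L 23.00 inches; XL 24.90 inches.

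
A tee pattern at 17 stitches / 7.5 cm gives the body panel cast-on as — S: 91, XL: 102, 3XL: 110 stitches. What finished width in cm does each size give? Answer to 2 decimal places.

S 40.15 cm; XL 45.00 cm; 3XL 48.53 cm.

17/7.5 = 2.267 sts per cm.
S: 91 / 2.267 = 40.147 → 40.15 cm.
XL: 102 / 2.267 = 45.000 → 45.00 cm.
3XL: 110 / 2.267 = 48.529 → 48.53 cm.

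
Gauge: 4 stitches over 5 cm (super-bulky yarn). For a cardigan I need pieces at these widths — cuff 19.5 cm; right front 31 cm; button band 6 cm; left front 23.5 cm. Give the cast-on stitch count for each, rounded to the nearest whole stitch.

cuff 16; right front 25; button band 5; left front 19.

Rate = 4/5 = 0.8 sts per cm.
cuff: 19.5 × 0.8 = 15.60 → 16.
right front: 31 × 0.8 = 24.80 → 25.
button band: 6 × 0.8 = 4.80 → 5.
left front: 23.5 × 0.8 = 18.80 → 19.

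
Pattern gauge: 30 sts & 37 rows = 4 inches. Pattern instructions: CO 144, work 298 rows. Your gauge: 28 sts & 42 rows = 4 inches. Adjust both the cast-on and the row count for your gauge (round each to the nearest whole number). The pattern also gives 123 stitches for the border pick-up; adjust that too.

Stitches: 144 × 28/30 = 134.40 → 134.
Rows: 298 × 42/37 = 338.27 → 338.
border pick-up: 123 × 28/30 = 114.80 → 115.

Cast on 134 stitches; work 338 rows; border pick-up 115 stitches.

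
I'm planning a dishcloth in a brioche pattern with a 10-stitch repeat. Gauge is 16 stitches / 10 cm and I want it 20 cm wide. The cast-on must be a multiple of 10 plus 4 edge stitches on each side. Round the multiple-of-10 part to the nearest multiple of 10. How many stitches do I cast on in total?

16 / 10 = 1.6 sts per cm.
20 × 1.6 = 32.00 sts.
Less 8 edge sts → 24.00 for the repeat.
Nearest multiple of 10: 20.
Add back 8 edge sts → 28.

CO 28 sts.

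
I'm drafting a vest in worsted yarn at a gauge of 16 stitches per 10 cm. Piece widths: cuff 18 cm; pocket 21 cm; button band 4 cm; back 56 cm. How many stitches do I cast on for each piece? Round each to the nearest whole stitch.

cuff 29; pocket 34; button band 6; back 90.

Rate = 16/10 = 1.6 sts per cm.
cuff: 18 × 1.6 = 28.80 → 29.
pocket: 21 × 1.6 = 33.60 → 34.
button band: 4 × 1.6 = 6.40 → 6.
back: 56 × 1.6 = 89.60 → 90.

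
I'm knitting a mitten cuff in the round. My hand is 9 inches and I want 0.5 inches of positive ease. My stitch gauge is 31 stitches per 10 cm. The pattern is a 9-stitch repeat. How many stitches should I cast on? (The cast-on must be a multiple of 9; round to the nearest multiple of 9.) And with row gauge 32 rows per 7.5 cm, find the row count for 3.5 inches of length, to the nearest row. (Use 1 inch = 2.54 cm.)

Cast on 72 stitches; work 38 rows.

Finished = 9 + 0.5 = 9.5 inches.
9.5 inches × 2.54 = 24.13 cm.
31/10 = 3.1 sts per cm; 24.13 × 3.1 = 74.80 sts.
Nearest multiple of 9 → 72.
3.5 inches = 8.89 cm; × 4.267 = 37.93 → 38 rows.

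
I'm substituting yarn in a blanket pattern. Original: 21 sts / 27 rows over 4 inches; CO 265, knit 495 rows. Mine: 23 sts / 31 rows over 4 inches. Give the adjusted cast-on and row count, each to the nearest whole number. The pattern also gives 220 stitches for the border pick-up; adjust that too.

Stitches: 265 × 23/21 = 290.24 → 290.
Rows: 495 × 31/27 = 568.33 → 568.
border pick-up: 220 × 23/21 = 240.95 → 241.

Cast on 290 stitches; work 568 rows; border pick-up 241 stitches.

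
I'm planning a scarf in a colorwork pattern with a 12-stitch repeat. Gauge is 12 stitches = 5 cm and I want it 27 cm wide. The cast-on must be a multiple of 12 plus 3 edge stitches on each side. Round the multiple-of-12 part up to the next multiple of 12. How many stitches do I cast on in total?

12 / 5 = 2.4 sts per cm.
27 × 2.4 = 64.80 sts.
Less 6 edge sts → 58.80 for the repeat.
Next multiple of 12: 60.
Add back 6 edge sts → 66.

66 stitches.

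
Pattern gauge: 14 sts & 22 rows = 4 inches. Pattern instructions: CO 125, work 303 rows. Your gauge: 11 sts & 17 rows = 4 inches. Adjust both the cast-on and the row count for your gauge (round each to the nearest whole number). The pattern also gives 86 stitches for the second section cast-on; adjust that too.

Stitches: 125 × 11/14 = 98.21 → 98.
Rows: 303 × 17/22 = 234.14 → 234.
second section cast-on: 86 × 11/14 = 67.57 → 68.

Cast on 98 stitches; work 234 rows; second section cast-on 68 stitches.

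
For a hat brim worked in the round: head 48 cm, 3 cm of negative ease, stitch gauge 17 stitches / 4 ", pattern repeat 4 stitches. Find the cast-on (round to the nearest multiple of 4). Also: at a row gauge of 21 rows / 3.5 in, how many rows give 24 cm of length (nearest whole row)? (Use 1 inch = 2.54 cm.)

Cast on 76 stitches; work 57 rows.

Finished = 48 − 3 = 45 cm.
45 cm × 1/2.54 = 17.72 inches.
17/4 = 4.25 sts per in; 17.72 × 4.25 = 75.30 sts.
Nearest multiple of 4 → 76.
24 cm = 9.45 inches; × 6 = 56.69 → 57 rows.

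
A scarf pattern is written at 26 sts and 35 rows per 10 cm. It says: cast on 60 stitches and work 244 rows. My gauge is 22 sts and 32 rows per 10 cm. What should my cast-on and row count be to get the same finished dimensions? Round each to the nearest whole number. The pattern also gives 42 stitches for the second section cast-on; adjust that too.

Cast on 51 stitches; work 223 rows; second section cast-on 36 stitches.

Stitches: 60 × 22/26 = 50.77 → 51.
Rows: 244 × 32/35 = 223.09 → 223.
second section cast-on: 42 × 22/26 = 35.54 → 36.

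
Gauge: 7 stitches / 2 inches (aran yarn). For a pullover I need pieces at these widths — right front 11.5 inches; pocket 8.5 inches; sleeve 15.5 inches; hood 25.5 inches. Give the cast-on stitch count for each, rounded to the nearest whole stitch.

right front 40; pocket 30; sleeve 54; hood 89.

Rate = 7/2 = 3.5 sts per in.
right front: 11.5 × 3.5 = 40.25 → 40.
pocket: 8.5 × 3.5 = 29.75 → 30.
sleeve: 15.5 × 3.5 = 54.25 → 54.
hood: 25.5 × 3.5 = 89.25 → 89.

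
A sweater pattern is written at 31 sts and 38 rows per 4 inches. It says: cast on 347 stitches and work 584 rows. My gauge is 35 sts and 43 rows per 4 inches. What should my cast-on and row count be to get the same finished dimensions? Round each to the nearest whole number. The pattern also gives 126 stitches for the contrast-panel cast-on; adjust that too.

Stitches: 347 × 35/31 = 391.77 → 392.
Rows: 584 × 43/38 = 660.84 → 661.
contrast-panel cast-on: 126 × 35/31 = 142.26 → 142.

Cast on 392 stitches; work 661 rows; contrast-panel cast-on 142 stitches.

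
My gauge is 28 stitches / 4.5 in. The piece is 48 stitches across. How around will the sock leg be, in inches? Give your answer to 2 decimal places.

7.71 inches.

28 stitches / 4.5 inch = 6.222 stitches per inch.
48 / 6.222 = 7.714 inches.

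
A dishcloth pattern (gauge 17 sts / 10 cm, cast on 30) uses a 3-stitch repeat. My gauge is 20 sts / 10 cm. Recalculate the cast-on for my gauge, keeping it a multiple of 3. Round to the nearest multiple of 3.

30 × 20 / 17 = 35.29.
Nearest multiple of 3: 36.

36 stitches.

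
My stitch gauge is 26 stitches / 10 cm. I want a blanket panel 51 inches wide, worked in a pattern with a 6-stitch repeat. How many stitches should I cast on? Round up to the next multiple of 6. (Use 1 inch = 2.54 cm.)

Cast on 342 stitches.

51 in = 51 × 2.54 = 129.54 cm.
26 / 10 = 2.6 sts/cm.
129.54 × 2.6 = 336.80 sts.
→ 342.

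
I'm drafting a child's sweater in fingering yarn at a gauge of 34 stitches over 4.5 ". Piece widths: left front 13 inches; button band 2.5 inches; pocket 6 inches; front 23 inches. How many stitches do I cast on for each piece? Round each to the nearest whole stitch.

left front 98; button band 19; pocket 45; front 174.

Rate = 34/4.5 = 7.556 sts per in.
left front: 13 × 7.556 = 98.22 → 98.
button band: 2.5 × 7.556 = 18.89 → 19.
pocket: 6 × 7.556 = 45.33 → 45.
front: 23 × 7.556 = 173.78 → 174.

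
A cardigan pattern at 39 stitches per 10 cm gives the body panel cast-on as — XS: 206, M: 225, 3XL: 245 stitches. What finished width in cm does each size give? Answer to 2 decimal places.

XS 52.82 cm; M 57.69 cm; 3XL 62.82 cm.

39/10 = 3.9 sts per cm.
XS: 206 / 3.9 = 52.821 → 52.82 cm.
M: 225 / 3.9 = 57.692 → 57.69 cm.
3XL: 245 / 3.9 = 62.821 → 62.82 cm.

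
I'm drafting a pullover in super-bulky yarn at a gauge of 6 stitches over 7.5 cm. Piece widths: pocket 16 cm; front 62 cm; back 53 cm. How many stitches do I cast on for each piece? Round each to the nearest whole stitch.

Rate = 6/7.5 = 0.8 sts per cm.
pocket: 16 × 0.8 = 12.80 → 13.
front: 62 × 0.8 = 49.60 → 50.
back: 53 × 0.8 = 42.40 → 42.

pocket 13; front 50; back 42.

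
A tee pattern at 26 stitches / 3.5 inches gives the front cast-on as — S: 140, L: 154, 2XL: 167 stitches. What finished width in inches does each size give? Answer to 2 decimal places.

26/3.5 = 7.429 sts per in.
S: 140 / 7.429 = 18.846 → 18.85 in.
L: 154 / 7.429 = 20.731 → 20.73 in.
2XL: 167 / 7.429 = 22.481 → 22.48 in.

S 18.85 inches; L 20.73 inches; 2XL 22.48 inches.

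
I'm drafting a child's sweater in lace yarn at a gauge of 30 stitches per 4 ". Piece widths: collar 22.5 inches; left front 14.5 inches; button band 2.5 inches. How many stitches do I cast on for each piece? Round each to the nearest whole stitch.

Rate = 30/4 = 7.5 sts per in.
collar: 22.5 × 7.5 = 168.75 → 169.
left front: 14.5 × 7.5 = 108.75 → 109.
button band: 2.5 × 7.5 = 18.75 → 19.

collar 169; left front 109; button band 19.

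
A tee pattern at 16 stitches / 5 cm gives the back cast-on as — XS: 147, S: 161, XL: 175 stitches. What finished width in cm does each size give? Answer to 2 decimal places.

XS 45.94 cm; S 50.31 cm; XL 54.69 cm.

16/5 = 3.2 sts per cm.
XS: 147 / 3.2 = 45.938 → 45.94 cm.
S: 161 / 3.2 = 50.312 → 50.31 cm.
XL: 175 / 3.2 = 54.688 → 54.69 cm.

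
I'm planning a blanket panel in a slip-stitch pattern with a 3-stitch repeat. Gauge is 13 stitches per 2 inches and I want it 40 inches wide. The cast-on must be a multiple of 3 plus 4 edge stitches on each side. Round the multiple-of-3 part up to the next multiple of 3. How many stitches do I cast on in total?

13 / 2 = 6.5 sts per inch.
40 × 6.5 = 260.00 sts.
Less 8 edge sts → 252.00 for the repeat.
Next multiple of 3: 252.
Add back 8 edge sts → 260.

Cast on 260 stitches.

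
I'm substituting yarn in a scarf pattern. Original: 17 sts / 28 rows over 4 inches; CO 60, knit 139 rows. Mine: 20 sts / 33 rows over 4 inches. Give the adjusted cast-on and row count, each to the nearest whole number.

Stitches: 60 × 20/17 = 70.59 → 71.
Rows: 139 × 33/28 = 163.82 → 164.

Cast on 71 stitches; work 164 rows.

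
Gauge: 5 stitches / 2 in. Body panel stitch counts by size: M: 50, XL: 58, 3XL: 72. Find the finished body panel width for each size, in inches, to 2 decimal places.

M 20.00 inches; XL 23.20 inches; 3XL 28.80 inches.

5/2 = 2.5 sts per in.
M: 50 / 2.5 = 20.000 → 20.00 in.
XL: 58 / 2.5 = 23.200 → 23.20 in.
3XL: 72 / 2.5 = 28.800 → 28.80 in.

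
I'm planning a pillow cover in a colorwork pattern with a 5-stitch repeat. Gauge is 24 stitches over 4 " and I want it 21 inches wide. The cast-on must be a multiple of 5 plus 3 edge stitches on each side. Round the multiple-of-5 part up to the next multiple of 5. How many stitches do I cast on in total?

Cast on 126 stitches.

24 / 4 = 6 sts per inch.
21 × 6 = 126.00 sts.
Less 6 edge sts → 120.00 for the repeat.
Next multiple of 5: 120.
Add back 6 edge sts → 126.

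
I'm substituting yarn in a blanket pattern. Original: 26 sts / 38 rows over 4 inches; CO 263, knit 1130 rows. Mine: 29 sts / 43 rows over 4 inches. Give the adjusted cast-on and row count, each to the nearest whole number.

Stitches: 263 × 29/26 = 293.35 → 293.
Rows: 1130 × 43/38 = 1278.68 → 1279.

Cast on 293 stitches; work 1279 rows.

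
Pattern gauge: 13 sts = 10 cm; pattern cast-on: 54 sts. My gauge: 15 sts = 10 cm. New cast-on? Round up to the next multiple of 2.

Scale factor = 15 / 13 = 1.154.
54 × 15 / 13 = 62.31 sts.
→ 64 sts.

64 stitches.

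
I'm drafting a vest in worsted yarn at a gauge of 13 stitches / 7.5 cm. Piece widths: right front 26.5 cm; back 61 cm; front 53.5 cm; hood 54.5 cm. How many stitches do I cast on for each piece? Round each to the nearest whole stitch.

right front 46; back 106; front 93; hood 94.

Rate = 13/7.5 = 1.733 sts per cm.
right front: 26.5 × 1.733 = 45.93 → 46.
back: 61 × 1.733 = 105.73 → 106.
front: 53.5 × 1.733 = 92.73 → 93.
hood: 54.5 × 1.733 = 94.47 → 94.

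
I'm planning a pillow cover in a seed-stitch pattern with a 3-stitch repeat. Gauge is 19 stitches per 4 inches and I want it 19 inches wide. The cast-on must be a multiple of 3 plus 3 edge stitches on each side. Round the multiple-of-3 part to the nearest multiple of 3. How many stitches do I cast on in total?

19 / 4 = 4.75 sts per inch.
19 × 4.75 = 90.25 sts.
Less 6 edge sts → 84.25 for the repeat.
Nearest multiple of 3: 84.
Add back 6 edge sts → 90.

CO 90 sts.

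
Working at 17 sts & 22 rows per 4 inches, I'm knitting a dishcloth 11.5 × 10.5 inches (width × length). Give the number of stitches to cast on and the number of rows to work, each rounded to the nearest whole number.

Stitch gauge = 17/4 = 4.25 sts/in; 11.5 × 4.25 = 48.88 → 49 sts.
Row gauge = 22/4 = 5.5 rows/in; 10.5 × 5.5 = 57.75 → 58 rows.

Cast on 49 stitches and work 58 rows.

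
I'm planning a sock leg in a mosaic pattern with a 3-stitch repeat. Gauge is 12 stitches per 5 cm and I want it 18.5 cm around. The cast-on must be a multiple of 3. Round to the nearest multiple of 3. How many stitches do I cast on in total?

45 stitches.

12 / 5 = 2.4 sts per cm.
18.5 × 2.4 = 44.40 sts.
Nearest multiple of 3: 45.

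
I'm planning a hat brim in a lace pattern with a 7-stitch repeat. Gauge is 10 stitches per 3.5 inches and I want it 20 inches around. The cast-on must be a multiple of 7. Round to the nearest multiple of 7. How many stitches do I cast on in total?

CO 56 sts.

10 / 3.5 = 2.857 sts per inch.
20 × 2.857 = 57.14 sts.
Nearest multiple of 7: 56.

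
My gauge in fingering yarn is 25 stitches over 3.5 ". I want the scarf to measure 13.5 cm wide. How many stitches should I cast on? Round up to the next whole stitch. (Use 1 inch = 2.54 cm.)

Cast on 38 stitches.

13.5 cm = 5.31 in.
25 stitches / 3.5 in = 7.143 stitches per inch.
5.31 × 7.143 = 37.96 stitches.
Round up → 38.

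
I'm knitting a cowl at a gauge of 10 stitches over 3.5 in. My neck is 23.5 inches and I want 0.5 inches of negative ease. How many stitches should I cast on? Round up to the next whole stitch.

Cast on 66 stitches.

Finished = 23.5 − 0.5 = 23 in.
10 / 3.5 = 2.857 sts per inch.
23.00 × 2.857 = 65.71 sts.
→ 66 sts.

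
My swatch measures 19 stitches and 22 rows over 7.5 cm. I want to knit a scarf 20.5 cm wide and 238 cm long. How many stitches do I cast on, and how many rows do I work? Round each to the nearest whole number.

Stitch gauge = 19/7.5 = 2.533 sts/cm; 20.5 × 2.533 = 51.93 → 52 sts.
Row gauge = 22/7.5 = 2.933 rows/cm; 238 × 2.933 = 698.13 → 698 rows.

Cast on 52 stitches and work 698 rows.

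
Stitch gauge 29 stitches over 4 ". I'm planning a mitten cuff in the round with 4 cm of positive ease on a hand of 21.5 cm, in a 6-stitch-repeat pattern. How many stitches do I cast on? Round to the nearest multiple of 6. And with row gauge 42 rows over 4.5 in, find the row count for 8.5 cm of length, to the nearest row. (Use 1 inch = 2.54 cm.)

Finished = 21.5 + 4 = 25.5 cm.
25.5 cm × 1/2.54 = 10.04 inches.
29/4 = 7.25 sts per in; 10.04 × 7.25 = 72.79 sts.
Nearest multiple of 6 → 72.
8.5 cm = 3.35 inches; × 9.333 = 31.23 → 31 rows.

Cast on 72 stitches; work 31 rows.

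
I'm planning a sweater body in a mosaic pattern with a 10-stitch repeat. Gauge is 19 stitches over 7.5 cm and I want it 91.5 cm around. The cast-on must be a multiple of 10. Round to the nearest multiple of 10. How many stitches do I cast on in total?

19 / 7.5 = 2.533 sts per cm.
91.5 × 2.533 = 231.80 sts.
Nearest multiple of 10: 230.

230 stitches.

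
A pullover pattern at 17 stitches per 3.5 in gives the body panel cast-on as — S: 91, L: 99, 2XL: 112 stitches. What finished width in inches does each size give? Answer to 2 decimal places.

S 18.74 inches; L 20.38 inches; 2XL 23.06 inches.

17/3.5 = 4.857 sts per in.
S: 91 / 4.857 = 18.735 → 18.74 in.
L: 99 / 4.857 = 20.382 → 20.38 in.
2XL: 112 / 4.857 = 23.059 → 23.06 in.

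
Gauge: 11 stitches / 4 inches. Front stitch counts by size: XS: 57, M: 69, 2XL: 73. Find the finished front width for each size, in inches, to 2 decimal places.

11/4 = 2.75 sts per in.
XS: 57 / 2.75 = 20.727 → 20.73 in.
M: 69 / 2.75 = 25.091 → 25.09 in.
2XL: 73 / 2.75 = 26.545 → 26.55 in.

XS 20.73 inches; M 25.09 inches; 2XL 26.55 inches.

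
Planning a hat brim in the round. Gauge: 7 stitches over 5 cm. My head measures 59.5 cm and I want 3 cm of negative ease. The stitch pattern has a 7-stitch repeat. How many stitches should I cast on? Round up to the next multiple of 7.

CO 84 sts.

Finished = 59.5 − 3 = 56.5 cm.
7 / 5 = 1.4 sts/cm.
56.5 × 1.4 = 79.10 sts.
Next multiple of 7: 84.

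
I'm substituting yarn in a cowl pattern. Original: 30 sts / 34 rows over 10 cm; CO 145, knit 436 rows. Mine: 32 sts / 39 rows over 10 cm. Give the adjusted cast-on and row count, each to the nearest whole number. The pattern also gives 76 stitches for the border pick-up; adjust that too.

Stitches: 145 × 32/30 = 154.67 → 155.
Rows: 436 × 39/34 = 500.12 → 500.
border pick-up: 76 × 32/30 = 81.07 → 81.

Cast on 155 stitches; work 500 rows; border pick-up 81 stitches.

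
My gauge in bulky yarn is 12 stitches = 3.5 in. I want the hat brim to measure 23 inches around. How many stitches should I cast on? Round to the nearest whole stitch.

12 stitches / 3.5 in = 3.429 stitches per inch.
23 × 3.429 = 78.86 stitches.
Round to nearest → 79.

79 stitches.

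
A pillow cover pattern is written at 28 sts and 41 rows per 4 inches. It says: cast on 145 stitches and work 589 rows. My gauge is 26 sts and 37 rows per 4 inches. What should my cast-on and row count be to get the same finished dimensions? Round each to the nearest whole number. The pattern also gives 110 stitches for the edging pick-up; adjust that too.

Stitches: 145 × 26/28 = 134.64 → 135.
Rows: 589 × 37/41 = 531.54 → 532.
edging pick-up: 110 × 26/28 = 102.14 → 102.

Cast on 135 stitches; work 532 rows; edging pick-up 102 stitches.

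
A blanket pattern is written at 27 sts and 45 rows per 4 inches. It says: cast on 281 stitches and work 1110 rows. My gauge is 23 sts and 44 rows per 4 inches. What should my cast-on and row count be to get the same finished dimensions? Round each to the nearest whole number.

Cast on 239 stitches; work 1085 rows.

Stitches: 281 × 23/27 = 239.37 → 239.
Rows: 1110 × 44/45 = 1085.33 → 1085.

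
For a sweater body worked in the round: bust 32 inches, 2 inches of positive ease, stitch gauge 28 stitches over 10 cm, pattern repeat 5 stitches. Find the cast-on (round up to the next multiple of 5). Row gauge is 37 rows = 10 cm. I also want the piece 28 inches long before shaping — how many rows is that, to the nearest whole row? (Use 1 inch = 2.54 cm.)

Cast on 245 stitches; work 263 rows.

Finished = 32 + 2 = 34 inches.
34 inches × 2.54 = 86.36 cm.
28/10 = 2.8 sts per cm; 86.36 × 2.8 = 241.81 sts.
Next multiple of 5 → 245.
28 inches = 71.12 cm; × 3.7 = 263.14 → 263 rows.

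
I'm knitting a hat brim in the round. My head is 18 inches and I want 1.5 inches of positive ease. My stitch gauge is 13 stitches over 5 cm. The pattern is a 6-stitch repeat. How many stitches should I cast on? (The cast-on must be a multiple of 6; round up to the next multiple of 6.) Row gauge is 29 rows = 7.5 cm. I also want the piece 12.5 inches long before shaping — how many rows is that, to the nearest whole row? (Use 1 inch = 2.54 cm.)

Cast on 132 stitches; work 123 rows.

Finished = 18 + 1.5 = 19.5 inches.
19.5 inches × 2.54 = 49.53 cm.
13/5 = 2.6 sts per cm; 49.53 × 2.6 = 128.78 sts.
Next multiple of 6 → 132.
12.5 inches = 31.75 cm; × 3.867 = 122.77 → 123 rows.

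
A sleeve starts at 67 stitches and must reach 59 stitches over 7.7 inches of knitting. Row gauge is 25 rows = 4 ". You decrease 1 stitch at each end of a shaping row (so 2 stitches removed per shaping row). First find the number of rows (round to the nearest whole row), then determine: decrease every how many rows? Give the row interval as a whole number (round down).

Decrease every 12th row.

Rows = 7.7 × 6.25 = 48.1 → 48 rows.
Stitches to remove: 8 → 4 shaping rows (at 2 st each).
48 / 4 = 12.00 → every 12 rows.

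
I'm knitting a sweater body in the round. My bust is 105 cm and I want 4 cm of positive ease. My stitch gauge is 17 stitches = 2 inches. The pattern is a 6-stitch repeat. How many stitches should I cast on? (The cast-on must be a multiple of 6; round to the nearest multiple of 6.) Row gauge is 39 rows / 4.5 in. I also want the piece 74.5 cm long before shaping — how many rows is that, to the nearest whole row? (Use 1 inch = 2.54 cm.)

Finished = 105 + 4 = 109 cm.
109 cm × 1/2.54 = 42.91 inches.
17/2 = 8.5 sts per in; 42.91 × 8.5 = 364.76 sts.
Nearest multiple of 6 → 366.
74.5 cm = 29.33 inches; × 8.667 = 254.20 → 254 rows.

Cast on 366 stitches; work 254 rows.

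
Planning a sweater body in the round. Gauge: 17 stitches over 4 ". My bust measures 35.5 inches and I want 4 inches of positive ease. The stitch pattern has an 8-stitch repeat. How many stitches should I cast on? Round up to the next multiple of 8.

Finished = 35.5 + 4 = 39.5 inches.
17 / 4 = 4.25 sts/in.
39.5 × 4.25 = 167.88 sts.
Next multiple of 8: 168.

168 stitches.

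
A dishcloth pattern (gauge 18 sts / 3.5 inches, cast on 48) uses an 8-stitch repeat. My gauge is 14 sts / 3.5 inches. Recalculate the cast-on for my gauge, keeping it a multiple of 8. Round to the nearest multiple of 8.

48 × 14 / 18 = 37.33.
Nearest multiple of 8: 40.

CO 40 sts.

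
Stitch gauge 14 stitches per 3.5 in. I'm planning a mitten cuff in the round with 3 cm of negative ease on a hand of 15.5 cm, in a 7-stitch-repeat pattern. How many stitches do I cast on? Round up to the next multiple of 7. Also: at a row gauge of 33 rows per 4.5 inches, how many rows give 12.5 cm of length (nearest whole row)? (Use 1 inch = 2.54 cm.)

Cast on 21 stitches; work 36 rows.

Finished = 15.5 − 3 = 12.5 cm.
12.5 cm × 1/2.54 = 4.92 inches.
14/3.5 = 4 sts per in; 4.92 × 4 = 19.69 sts.
Next multiple of 7 → 21.
12.5 cm = 4.92 inches; × 7.333 = 36.09 → 36 rows.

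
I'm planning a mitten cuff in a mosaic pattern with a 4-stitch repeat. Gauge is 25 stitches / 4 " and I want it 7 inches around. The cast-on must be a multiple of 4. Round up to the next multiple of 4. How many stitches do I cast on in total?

CO 44 sts.

25 / 4 = 6.25 sts per inch.
7 × 6.25 = 43.75 sts.
Next multiple of 4: 44.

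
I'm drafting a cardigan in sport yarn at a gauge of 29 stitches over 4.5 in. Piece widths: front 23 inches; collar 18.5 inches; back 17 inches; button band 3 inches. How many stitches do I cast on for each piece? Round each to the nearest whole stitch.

front 148; collar 119; back 110; button band 19.

Rate = 29/4.5 = 6.444 sts per in.
front: 23 × 6.444 = 148.22 → 148.
collar: 18.5 × 6.444 = 119.22 → 119.
back: 17 × 6.444 = 109.56 → 110.
button band: 3 × 6.444 = 19.33 → 19.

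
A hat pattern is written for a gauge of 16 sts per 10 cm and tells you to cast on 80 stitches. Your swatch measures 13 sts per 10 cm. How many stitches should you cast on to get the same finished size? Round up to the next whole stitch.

Scale factor = 13 / 16 = 0.812.
80 × 13 / 16 = 65.00 sts.

65 stitches.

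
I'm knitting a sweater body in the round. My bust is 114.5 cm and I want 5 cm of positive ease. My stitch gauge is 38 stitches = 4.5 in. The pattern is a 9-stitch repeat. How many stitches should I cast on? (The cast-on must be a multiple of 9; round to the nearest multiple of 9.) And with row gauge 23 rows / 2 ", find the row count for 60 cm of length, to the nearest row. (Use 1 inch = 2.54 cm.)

Finished = 114.5 + 5 = 119.5 cm.
119.5 cm × 1/2.54 = 47.05 inches.
38/4.5 = 8.444 sts per in; 47.05 × 8.444 = 397.29 sts.
Nearest multiple of 9 → 396.
60 cm = 23.62 inches; × 11.5 = 271.65 → 272 rows.

Cast on 396 stitches; work 272 rows.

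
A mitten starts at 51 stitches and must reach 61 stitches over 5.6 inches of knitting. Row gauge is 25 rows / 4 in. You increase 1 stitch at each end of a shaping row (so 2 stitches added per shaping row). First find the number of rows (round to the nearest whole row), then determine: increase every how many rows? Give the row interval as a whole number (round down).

Rows = 5.6 × 6.25 = 35.0 → 35 rows.
Stitches to add: 10 → 5 shaping rows (at 2 st each).
35 / 5 = 7.00 → every 7 rows.

Increase every 7th row.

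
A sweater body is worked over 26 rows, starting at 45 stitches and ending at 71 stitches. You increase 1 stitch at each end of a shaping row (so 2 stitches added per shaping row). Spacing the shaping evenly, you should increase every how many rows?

Increase every 2nd row.

Stitches to add: |71 − 45| = 26.
Shaping rows needed: 26 / 2 = 13.
26 rows / 13 = every 2 rows.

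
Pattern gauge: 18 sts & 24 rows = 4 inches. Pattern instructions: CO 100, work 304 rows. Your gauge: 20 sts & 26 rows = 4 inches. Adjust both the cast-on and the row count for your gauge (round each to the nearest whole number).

Cast on 111 stitches; work 329 rows.

Stitches: 100 × 20/18 = 111.11 → 111.
Rows: 304 × 26/24 = 329.33 → 329.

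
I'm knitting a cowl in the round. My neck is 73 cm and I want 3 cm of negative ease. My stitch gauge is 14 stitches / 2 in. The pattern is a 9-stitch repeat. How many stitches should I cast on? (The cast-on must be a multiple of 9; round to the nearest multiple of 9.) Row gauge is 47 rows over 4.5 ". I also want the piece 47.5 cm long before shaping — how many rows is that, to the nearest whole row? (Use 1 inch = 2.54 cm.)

Cast on 189 stitches; work 195 rows.

Finished = 73 − 3 = 70 cm.
70 cm × 1/2.54 = 27.56 inches.
14/2 = 7 sts per in; 27.56 × 7 = 192.91 sts.
Nearest multiple of 9 → 189.
47.5 cm = 18.70 inches; × 10.444 = 195.32 → 195 rows.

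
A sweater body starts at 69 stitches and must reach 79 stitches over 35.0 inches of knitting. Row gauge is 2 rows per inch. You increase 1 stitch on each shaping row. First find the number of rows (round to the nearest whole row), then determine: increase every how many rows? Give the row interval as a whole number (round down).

Rows = 35.0 × 2 = 70.0 → 70 rows.
Stitches to add: 10 → 10 shaping rows (at 1 st each).
70 / 10 = 7.00 → every 7 rows.

Increase every 7th row.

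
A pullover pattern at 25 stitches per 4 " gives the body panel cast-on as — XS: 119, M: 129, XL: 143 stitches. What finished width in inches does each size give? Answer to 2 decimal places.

25/4 = 6.25 sts per in.
XS: 119 / 6.25 = 19.040 → 19.04 in.
M: 129 / 6.25 = 20.640 → 20.64 in.
XL: 143 / 6.25 = 22.880 → 22.88 in.

XS 19.04 inches; M 20.64 inches; XL 22.88 inches.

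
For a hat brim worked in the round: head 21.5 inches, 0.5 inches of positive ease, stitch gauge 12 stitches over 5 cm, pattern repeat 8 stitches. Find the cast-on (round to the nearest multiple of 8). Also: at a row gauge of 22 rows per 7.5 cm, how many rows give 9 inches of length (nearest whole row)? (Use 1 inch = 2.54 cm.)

Cast on 136 stitches; work 67 rows.

Finished = 21.5 + 0.5 = 22 inches.
22 inches × 2.54 = 55.88 cm.
12/5 = 2.4 sts per cm; 55.88 × 2.4 = 134.11 sts.
Nearest multiple of 8 → 136.
9 inches = 22.86 cm; × 2.933 = 67.06 → 67 rows.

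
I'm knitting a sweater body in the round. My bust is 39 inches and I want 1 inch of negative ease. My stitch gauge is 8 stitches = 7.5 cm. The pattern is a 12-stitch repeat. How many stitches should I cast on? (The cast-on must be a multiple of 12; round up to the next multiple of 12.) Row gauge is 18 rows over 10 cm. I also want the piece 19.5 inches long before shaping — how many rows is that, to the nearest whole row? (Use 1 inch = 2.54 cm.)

Finished = 39 − 1 = 38 inches.
38 inches × 2.54 = 96.52 cm.
8/7.5 = 1.067 sts per cm; 96.52 × 1.067 = 102.95 sts.
Next multiple of 12 → 108.
19.5 inches = 49.53 cm; × 1.8 = 89.15 → 89 rows.

Cast on 108 stitches; work 89 rows.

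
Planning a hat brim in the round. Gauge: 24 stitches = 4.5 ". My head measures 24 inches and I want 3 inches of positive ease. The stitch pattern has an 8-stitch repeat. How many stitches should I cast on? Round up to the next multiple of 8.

CO 144 sts.

Finished = 24 + 3 = 27 inches.
24 / 4.5 = 5.333 sts/in.
27 × 5.333 = 144.00 sts.
Next multiple of 8: 144.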